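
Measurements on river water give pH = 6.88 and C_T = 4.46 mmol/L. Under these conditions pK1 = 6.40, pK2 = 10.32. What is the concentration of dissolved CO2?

α₀ = 1 / (1 + K1/[H⁺] + K1K2/[H⁺]²) = 1 / (1 + 10^+0.48 + 10^-2.96)
   = 1 / (1 + 3.0200 + 0.0010965) = 1/4.0210 = 0.2487
[CO2*] = α₀ × DIC = 0.2487 × 4.46 = 1.11 mmol/L

[CO2*] = 1.11 mmol/L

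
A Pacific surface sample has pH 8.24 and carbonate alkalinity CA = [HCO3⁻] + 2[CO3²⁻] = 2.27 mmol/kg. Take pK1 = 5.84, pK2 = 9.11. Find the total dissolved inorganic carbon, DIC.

DIC = 2.04 mmol/kg

CA = [HCO3⁻] + 2[CO3²⁻] = (α₁ + 2α₂)·DIC
At pH 8.24: [H⁺]/K1 = 10^-2.40 = 0.0039811, K2/[H⁺] = 10^-0.87 = 0.13490
α₁ = 1/(1 + 0.0039811 + 0.13490) = 1/1.1389 = 0.8781; α₂ = α₁·K2/[H⁺] = 0.1184
α₁ + 2α₂ = 1.1150
DIC = CA / (α₁ + 2α₂) = 2.27 / 1.1150 = 2.04 mmol/kg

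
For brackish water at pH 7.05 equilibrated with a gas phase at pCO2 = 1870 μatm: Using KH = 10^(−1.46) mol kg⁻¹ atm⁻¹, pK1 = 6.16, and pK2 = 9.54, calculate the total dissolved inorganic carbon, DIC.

[CO2*] = KH · pCO2 = 10^(−1.46) × 1870×10^-6 = 6.484×10^-5 mol/kg
α₀ = 1/(1 + K1/[H⁺] + K1K2/[H⁺]²) = 1/(1 + 10^+0.89 + 10^-1.60) = 0.1138
DIC = [CO2*]/α₀ = 6.484×10^-5 / 0.1138 = 0.570 mmol/kg

DIC = 0.570 mmol/kg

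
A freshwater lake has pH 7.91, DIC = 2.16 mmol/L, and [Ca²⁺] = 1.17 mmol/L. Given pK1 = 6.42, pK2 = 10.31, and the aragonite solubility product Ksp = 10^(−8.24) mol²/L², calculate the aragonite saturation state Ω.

Ω = 1.69

α₂ = 1 / (1 + [H⁺]/K2 + [H⁺]²/(K1K2)) = 1 / (1 + 10^+2.40 + 10^+0.91)
   = 1 / (1 + 251.19 + 8.1283) = 1/260.32 = 0.003841
[CO3²⁻] = α₂ × DIC = 0.003841 × 2.16 = 0.008298 mmol/L = 8.298 μmol/L
Ksp = 10^(−8.24) = 5.754×10^-9
Ω = [Ca²⁺][CO3²⁻]/Ksp = (1.17×10^-3)(8.298×10^-6) / 5.754×10^-9 = 1.69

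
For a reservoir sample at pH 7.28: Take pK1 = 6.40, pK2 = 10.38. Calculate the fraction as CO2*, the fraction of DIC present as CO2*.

α₀ = 0.116

α₀ = 1 / (1 + K1/[H⁺] + K1K2/[H⁺]²) = 1 / (1 + 10^+0.88 + 10^-2.22)
   = 1 / (1 + 7.5858 + 0.0060256) = 1/8.5918 = 0.1164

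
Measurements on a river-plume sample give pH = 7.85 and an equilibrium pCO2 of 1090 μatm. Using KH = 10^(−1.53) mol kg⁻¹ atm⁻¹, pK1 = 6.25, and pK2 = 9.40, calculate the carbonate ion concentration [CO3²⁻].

[CO2*] = KH · pCO2 = 10^(−1.53) × 1090×10^-6 = 3.217×10^-5 mol/kg
α₀ = 1/(1 + K1/[H⁺] + K1K2/[H⁺]²) = 1/(1 + 10^+1.60 + 10^+0.05) = 0.02385
DIC = [CO2*]/α₀ = 3.217×10^-5 / 0.02385 = 1.349 mmol/kg
[CO3²⁻] = α₂·DIC; α₂ = 0.02676, so [CO3²⁻] = 0.02676 × 1.349 = 0.0361 mmol/kg

[CO3²⁻] = 0.0361 mmol/kg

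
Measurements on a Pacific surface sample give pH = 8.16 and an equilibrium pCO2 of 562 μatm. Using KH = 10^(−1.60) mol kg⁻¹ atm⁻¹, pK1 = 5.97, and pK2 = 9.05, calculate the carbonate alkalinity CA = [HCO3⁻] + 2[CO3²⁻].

[CO2*] = KH · pCO2 = 10^(−1.60) × 562×10^-6 = 1.412×10^-5 mol/kg
α₀ = 1/(1 + K1/[H⁺] + K1K2/[H⁺]²) = 1/(1 + 10^+2.19 + 10^+1.30) = 0.005687
DIC = [CO2*]/α₀ = 1.412×10^-5 / 0.005687 = 2.482 mmol/kg
CA = (α₁ + 2α₂)·DIC = (0.8808 + 2×0.1135) × 2.482 = 2.75 mmol/kg

CA = 2.75 mmol/kg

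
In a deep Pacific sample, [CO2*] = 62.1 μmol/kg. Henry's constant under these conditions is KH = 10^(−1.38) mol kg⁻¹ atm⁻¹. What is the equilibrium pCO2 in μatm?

pCO2 = 1490 μatm

KH = 10^(−1.38) = 4.169×10^-2 mol kg⁻¹ atm⁻¹
pCO2 = [CO2*]/KH = 62.1×10^-6 / 4.169×10^-2 = 1.49×10^-3 atm = 1490 μatm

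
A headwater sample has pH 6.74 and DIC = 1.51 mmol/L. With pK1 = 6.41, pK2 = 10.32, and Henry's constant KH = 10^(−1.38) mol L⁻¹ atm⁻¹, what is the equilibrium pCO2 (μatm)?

α₀ = 1 / (1 + K1/[H⁺] + K1K2/[H⁺]²) = 1 / (1 + 10^+0.33 + 10^-3.25)
   = 1 / (1 + 2.1380 + 0.00056234) = 1/3.1385 = 0.3186
[CO2*] = α₀ × DIC = 0.3186 × 1.51 = 0.4811 mmol/L
pCO2 = [CO2*]/KH = 4.811×10^-4 / 4.169×10^-2 = 1.15×10^4 μatm

pCO2 = 1.15×10^4 μatm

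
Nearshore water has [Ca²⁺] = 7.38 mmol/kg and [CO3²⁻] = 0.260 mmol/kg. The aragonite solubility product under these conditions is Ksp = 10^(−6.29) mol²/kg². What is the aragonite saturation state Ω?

Ksp = 10^(−6.29) = 5.129×10^-7
Ω = [Ca²⁺][CO3²⁻]/Ksp = (7.38×10^-3)(0.260×10^-3) / 5.129×10^-7 = 3.74

Ω = 3.74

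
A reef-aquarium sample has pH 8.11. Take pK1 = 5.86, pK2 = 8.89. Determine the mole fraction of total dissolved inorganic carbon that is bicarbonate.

α₁ = 0.854

α₁ = 1 / (1 + [H⁺]/K1 + K2/[H⁺]) = 1 / (1 + 10^-2.25 + 10^-0.78)
   = 1 / (1 + 0.0056234 + 0.16596) = 1/1.1716 = 0.8535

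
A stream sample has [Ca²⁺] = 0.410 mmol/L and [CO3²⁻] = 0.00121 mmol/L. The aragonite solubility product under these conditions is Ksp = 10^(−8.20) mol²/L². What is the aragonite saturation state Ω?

Ω = 0.0786

Ksp = 10^(−8.20) = 6.310×10^-9
Ω = [Ca²⁺][CO3²⁻]/Ksp = (0.410×10^-3)(0.00121×10^-3) / 6.310×10^-9 = 0.0786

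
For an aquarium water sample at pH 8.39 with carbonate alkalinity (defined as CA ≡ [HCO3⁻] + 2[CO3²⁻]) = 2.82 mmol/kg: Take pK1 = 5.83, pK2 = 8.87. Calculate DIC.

CA = [HCO3⁻] + 2[CO3²⁻] = (α₁ + 2α₂)·DIC
At pH 8.39: [H⁺]/K1 = 10^-2.56 = 0.0027542, K2/[H⁺] = 10^-0.48 = 0.33113
α₁ = 1/(1 + 0.0027542 + 0.33113) = 1/1.3339 = 0.7497; α₂ = α₁·K2/[H⁺] = 0.2482
α₁ + 2α₂ = 1.2462
DIC = CA / (α₁ + 2α₂) = 2.82 / 1.2462 = 2.26 mmol/kg

DIC = 2.26 mmol/kg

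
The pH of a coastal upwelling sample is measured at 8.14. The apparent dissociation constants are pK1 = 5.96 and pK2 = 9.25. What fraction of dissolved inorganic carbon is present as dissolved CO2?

α₀ = 1 / (1 + K1/[H⁺] + K1K2/[H⁺]²) = 1 / (1 + 10^+2.18 + 10^+1.07)
   = 1 / (1 + 151.36 + 11.749) = 1/164.11 = 0.006094

α₀ = 0.00609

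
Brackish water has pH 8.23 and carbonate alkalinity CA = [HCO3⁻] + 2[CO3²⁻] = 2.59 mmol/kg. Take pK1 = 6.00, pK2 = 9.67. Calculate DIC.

DIC = 2.52 mmol/kg

CA = [HCO3⁻] + 2[CO3²⁻] = (α₁ + 2α₂)·DIC
At pH 8.23: [H⁺]/K1 = 10^-2.23 = 0.0058884, K2/[H⁺] = 10^-1.44 = 0.036308
α₁ = 1/(1 + 0.0058884 + 0.036308) = 1/1.0422 = 0.9595; α₂ = α₁·K2/[H⁺] = 0.03484
α₁ + 2α₂ = 1.0292
DIC = CA / (α₁ + 2α₂) = 2.59 / 1.0292 = 2.52 mmol/kg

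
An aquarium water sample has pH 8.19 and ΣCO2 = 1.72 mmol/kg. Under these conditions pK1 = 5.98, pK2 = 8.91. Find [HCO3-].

[HCO3⁻] = 1.44 mmol/kg

α₁ = 1 / (1 + [H⁺]/K1 + K2/[H⁺]) = 1 / (1 + 10^-2.21 + 10^-0.72)
   = 1 / (1 + 0.0061660 + 0.19055) = 1/1.1967 = 0.8356
[HCO3⁻] = α₁ × DIC = 0.8356 × 1.72 = 1.44 mmol/kg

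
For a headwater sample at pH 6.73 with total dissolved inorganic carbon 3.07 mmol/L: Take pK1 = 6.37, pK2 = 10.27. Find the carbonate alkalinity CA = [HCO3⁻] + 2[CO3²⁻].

CA = [HCO3⁻] + 2[CO3²⁻] = (α₁ + 2α₂)·DIC
At pH 6.73: [H⁺]/K1 = 10^-0.36 = 0.43652, K2/[H⁺] = 10^-3.54 = 0.00028840
α₁ = 1/(1 + 0.43652 + 0.00028840) = 1/1.4368 = 0.6960; α₂ = α₁·K2/[H⁺] = 0.0002007
α₁ + 2α₂ = 0.6964
CA = 0.6964 × 3.07 = 2.14 mmol/L

CA = 2.14 mmol/L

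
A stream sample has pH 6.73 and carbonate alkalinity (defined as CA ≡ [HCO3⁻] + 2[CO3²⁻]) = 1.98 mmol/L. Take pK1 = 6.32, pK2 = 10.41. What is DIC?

DIC = 2.75 mmol/L

CA = [HCO3⁻] + 2[CO3²⁻] = (α₁ + 2α₂)·DIC
At pH 6.73: [H⁺]/K1 = 10^-0.41 = 0.38905, K2/[H⁺] = 10^-3.68 = 0.00020893
α₁ = 1/(1 + 0.38905 + 0.00020893) = 1/1.3893 = 0.7198; α₂ = α₁·K2/[H⁺] = 0.0001504
α₁ + 2α₂ = 0.7201
DIC = CA / (α₁ + 2α₂) = 1.98 / 0.7201 = 2.75 mmol/L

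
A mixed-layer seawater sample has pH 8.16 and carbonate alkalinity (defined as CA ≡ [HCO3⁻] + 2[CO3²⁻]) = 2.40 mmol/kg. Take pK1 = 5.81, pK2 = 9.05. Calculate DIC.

DIC = 2.16 mmol/kg

CA = [HCO3⁻] + 2[CO3²⁻] = (α₁ + 2α₂)·DIC
At pH 8.16: [H⁺]/K1 = 10^-2.35 = 0.0044668, K2/[H⁺] = 10^-0.89 = 0.12882
α₁ = 1/(1 + 0.0044668 + 0.12882) = 1/1.1333 = 0.8824; α₂ = α₁·K2/[H⁺] = 0.1137
α₁ + 2α₂ = 1.1097
DIC = CA / (α₁ + 2α₂) = 2.40 / 1.1097 = 2.16 mmol/kg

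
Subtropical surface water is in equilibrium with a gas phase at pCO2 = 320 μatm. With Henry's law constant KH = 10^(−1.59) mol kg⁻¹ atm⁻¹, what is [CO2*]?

[CO2*] = 8.23 μmol/kg

KH = 10^(−1.59) = 2.570×10^-2 mol kg⁻¹ atm⁻¹
[CO2*] = KH · pCO2 = 2.570×10^-2 × 320×10^-6 atm = 8.23×10^-6 mol/kg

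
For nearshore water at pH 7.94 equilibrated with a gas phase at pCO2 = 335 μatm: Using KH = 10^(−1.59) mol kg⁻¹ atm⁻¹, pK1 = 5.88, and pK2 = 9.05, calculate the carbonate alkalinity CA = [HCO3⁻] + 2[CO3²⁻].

[CO2*] = KH · pCO2 = 10^(−1.59) × 335×10^-6 = 8.611×10^-6 mol/kg
α₀ = 1/(1 + K1/[H⁺] + K1K2/[H⁺]²) = 1/(1 + 10^+2.06 + 10^+0.95) = 0.008017
DIC = [CO2*]/α₀ = 8.611×10^-6 / 0.008017 = 1.074 mmol/kg
CA = (α₁ + 2α₂)·DIC = (0.9205 + 2×0.07146) × 1.074 = 1.14 mmol/kg

CA = 1.14 mmol/kg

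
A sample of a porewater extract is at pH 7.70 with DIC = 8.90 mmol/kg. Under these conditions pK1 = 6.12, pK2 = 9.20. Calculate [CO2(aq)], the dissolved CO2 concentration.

[CO2*] = 0.221 mmol/kg

α₀ = 1 / (1 + K1/[H⁺] + K1K2/[H⁺]²) = 1 / (1 + 10^+1.58 + 10^+0.08)
   = 1 / (1 + 38.019 + 1.2023) = 1/40.221 = 0.02486
[CO2*] = α₀ × DIC = 0.02486 × 8.90 = 0.221 mmol/kg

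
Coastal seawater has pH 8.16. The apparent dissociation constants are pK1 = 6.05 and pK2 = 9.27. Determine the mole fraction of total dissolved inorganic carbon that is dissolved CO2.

α₀ = 1 / (1 + K1/[H⁺] + K1K2/[H⁺]²) = 1 / (1 + 10^+2.11 + 10^+1.00)
   = 1 / (1 + 128.82 + 10.000) = 1/139.82 = 0.007152

α₀ = 0.00715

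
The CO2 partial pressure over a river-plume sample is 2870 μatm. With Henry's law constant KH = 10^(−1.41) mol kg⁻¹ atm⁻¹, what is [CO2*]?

KH = 10^(−1.41) = 3.890×10^-2 mol kg⁻¹ atm⁻¹
[CO2*] = KH · pCO2 = 3.890×10^-2 × 2870×10^-6 atm = 1.12×10^-4 mol/kg

[CO2*] = 112 μmol/kg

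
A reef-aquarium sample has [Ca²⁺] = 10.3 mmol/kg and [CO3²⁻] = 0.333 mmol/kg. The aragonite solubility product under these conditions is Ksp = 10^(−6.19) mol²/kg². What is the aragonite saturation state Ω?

Ω = 5.31

Ksp = 10^(−6.19) = 6.457×10^-7
Ω = [Ca²⁺][CO3²⁻]/Ksp = (10.3×10^-3)(0.333×10^-3) / 6.457×10^-7 = 5.31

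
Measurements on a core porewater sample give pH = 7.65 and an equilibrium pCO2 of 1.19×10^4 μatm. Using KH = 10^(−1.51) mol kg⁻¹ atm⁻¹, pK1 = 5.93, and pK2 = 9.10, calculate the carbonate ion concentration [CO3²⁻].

[CO2*] = KH · pCO2 = 10^(−1.51) × 1.19×10^4×10^-6 = 3.677×10^-4 mol/kg
α₀ = 1/(1 + K1/[H⁺] + K1K2/[H⁺]²) = 1/(1 + 10^+1.72 + 10^+0.27) = 0.01807
DIC = [CO2*]/α₀ = 3.677×10^-4 / 0.01807 = 20.35 mmol/kg
[CO3²⁻] = α₂·DIC; α₂ = 0.03365, so [CO3²⁻] = 0.03365 × 20.35 = 0.685 mmol/kg

[CO3²⁻] = 0.685 mmol/kg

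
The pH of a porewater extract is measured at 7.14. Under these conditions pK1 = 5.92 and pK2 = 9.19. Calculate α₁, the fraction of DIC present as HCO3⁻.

α₁ = 1 / (1 + [H⁺]/K1 + K2/[H⁺]) = 1 / (1 + 10^-1.22 + 10^-2.05)
   = 1 / (1 + 0.060256 + 0.0089125) = 1/1.0692 = 0.9353

α₁ = 0.935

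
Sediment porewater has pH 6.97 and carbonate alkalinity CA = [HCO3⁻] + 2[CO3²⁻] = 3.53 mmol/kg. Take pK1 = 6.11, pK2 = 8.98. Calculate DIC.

DIC = 3.97 mmol/kg

CA = [HCO3⁻] + 2[CO3²⁻] = (α₁ + 2α₂)·DIC
At pH 6.97: [H⁺]/K1 = 10^-0.86 = 0.13804, K2/[H⁺] = 10^-2.01 = 0.0097724
α₁ = 1/(1 + 0.13804 + 0.0097724) = 1/1.1478 = 0.8712; α₂ = α₁·K2/[H⁺] = 0.008514
α₁ + 2α₂ = 0.8883
DIC = CA / (α₁ + 2α₂) = 3.53 / 0.8883 = 3.97 mmol/kg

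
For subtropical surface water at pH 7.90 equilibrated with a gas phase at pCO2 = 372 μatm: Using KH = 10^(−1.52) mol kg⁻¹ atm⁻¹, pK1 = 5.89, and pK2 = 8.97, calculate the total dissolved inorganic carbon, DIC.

DIC = 1.26 mmol/kg

[CO2*] = KH · pCO2 = 10^(−1.52) × 372×10^-6 = 1.123×10^-5 mol/kg
α₀ = 1/(1 + K1/[H⁺] + K1K2/[H⁺]²) = 1/(1 + 10^+2.01 + 10^+0.94) = 0.008925
DIC = [CO2*]/α₀ = 1.123×10^-5 / 0.008925 = 1.26 mmol/kg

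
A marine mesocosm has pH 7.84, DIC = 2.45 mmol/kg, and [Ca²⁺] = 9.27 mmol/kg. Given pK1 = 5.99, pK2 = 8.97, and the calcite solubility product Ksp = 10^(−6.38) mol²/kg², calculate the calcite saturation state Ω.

α₂ = 1 / (1 + [H⁺]/K2 + [H⁺]²/(K1K2)) = 1 / (1 + 10^+1.13 + 10^-0.72)
   = 1 / (1 + 13.490 + 0.19055) = 1/14.680 = 0.06812
[CO3²⁻] = α₂ × DIC = 0.06812 × 2.45 = 0.1669 mmol/kg
Ksp = 10^(−6.38) = 4.169×10^-7
Ω = [Ca²⁺][CO3²⁻]/Ksp = (9.27×10^-3)(1.669×10^-4) / 4.169×10^-7 = 3.71

Ω = 3.71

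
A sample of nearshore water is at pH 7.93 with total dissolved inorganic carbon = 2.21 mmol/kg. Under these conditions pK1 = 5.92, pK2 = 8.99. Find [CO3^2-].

α₂ = 1 / (1 + [H⁺]/K2 + [H⁺]²/(K1K2)) = 1 / (1 + 10^+1.06 + 10^-0.95)
   = 1 / (1 + 11.482 + 0.11220) = 1/12.594 = 0.07940
[CO3²⁻] = α₂ × DIC = 0.07940 × 2.21 = 0.175 mmol/kg

[CO3²⁻] = 0.175 mmol/kg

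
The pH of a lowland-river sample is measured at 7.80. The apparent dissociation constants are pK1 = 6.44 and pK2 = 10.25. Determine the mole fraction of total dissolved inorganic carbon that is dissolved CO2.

α₀ = 1 / (1 + K1/[H⁺] + K1K2/[H⁺]²) = 1 / (1 + 10^+1.36 + 10^-1.09)
   = 1 / (1 + 22.909 + 0.081283) = 1/23.990 = 0.04168

α₀ = 0.0417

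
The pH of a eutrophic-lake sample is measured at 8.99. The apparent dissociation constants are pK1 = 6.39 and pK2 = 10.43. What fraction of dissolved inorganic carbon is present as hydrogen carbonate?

α₁ = 0.963

α₁ = 1 / (1 + [H⁺]/K1 + K2/[H⁺]) = 1 / (1 + 10^-2.60 + 10^-1.44)
   = 1 / (1 + 0.0025119 + 0.036308) = 1/1.0388 = 0.9626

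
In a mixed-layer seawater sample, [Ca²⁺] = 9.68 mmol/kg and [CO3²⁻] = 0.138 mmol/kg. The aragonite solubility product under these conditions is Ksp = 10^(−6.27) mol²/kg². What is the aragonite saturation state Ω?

Ksp = 10^(−6.27) = 5.370×10^-7
Ω = [Ca²⁺][CO3²⁻]/Ksp = (9.68×10^-3)(0.138×10^-3) / 5.370×10^-7 = 2.49

Ω = 2.49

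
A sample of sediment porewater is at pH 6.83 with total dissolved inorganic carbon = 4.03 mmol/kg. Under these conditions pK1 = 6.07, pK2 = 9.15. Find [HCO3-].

[HCO3⁻] = 3.42 mmol/kg

α₁ = 1 / (1 + [H⁺]/K1 + K2/[H⁺]) = 1 / (1 + 10^-0.76 + 10^-2.32)
   = 1 / (1 + 0.17378 + 0.0047863) = 1/1.1786 = 0.8485
[HCO3⁻] = α₁ × DIC = 0.8485 × 4.03 = 3.42 mmol/kg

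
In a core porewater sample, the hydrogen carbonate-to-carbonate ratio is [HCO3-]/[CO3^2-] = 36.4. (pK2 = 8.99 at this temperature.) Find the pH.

pH = 7.43

From K2 = [H⁺][CO3^2-]/[HCO3-]:  pH = pK2 − log₁₀([HCO3-]/[CO3^2-])
log₁₀(36.4) = +1.561
pH = 8.99 − (+1.561) = 7.43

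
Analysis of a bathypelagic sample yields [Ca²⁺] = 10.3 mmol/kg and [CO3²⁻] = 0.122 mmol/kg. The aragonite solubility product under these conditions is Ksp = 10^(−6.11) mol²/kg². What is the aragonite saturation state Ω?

Ω = 1.62

Ksp = 10^(−6.11) = 7.762×10^-7
Ω = [Ca²⁺][CO3²⁻]/Ksp = (10.3×10^-3)(0.122×10^-3) / 7.762×10^-7 = 1.62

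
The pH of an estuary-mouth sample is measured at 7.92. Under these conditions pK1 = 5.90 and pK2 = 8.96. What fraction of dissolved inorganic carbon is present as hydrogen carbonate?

α₁ = 1 / (1 + [H⁺]/K1 + K2/[H⁺]) = 1 / (1 + 10^-2.02 + 10^-1.04)
   = 1 / (1 + 0.0095499 + 0.091201) = 1/1.1008 = 0.9085

α₁ = 0.908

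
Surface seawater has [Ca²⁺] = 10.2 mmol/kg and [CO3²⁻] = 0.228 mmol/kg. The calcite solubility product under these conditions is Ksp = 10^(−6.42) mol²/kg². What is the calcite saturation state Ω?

Ksp = 10^(−6.42) = 3.802×10^-7
Ω = [Ca²⁺][CO3²⁻]/Ksp = (10.2×10^-3)(0.228×10^-3) / 3.802×10^-7 = 6.12

Ω = 6.12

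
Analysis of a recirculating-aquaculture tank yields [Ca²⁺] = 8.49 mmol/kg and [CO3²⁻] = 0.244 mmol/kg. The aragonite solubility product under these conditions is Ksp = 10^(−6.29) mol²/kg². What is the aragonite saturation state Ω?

Ω = 4.04

Ksp = 10^(−6.29) = 5.129×10^-7
Ω = [Ca²⁺][CO3²⁻]/Ksp = (8.49×10^-3)(0.244×10^-3) / 5.129×10^-7 = 4.04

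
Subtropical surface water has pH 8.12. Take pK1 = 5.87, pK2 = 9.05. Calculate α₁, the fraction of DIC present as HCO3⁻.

α₁ = 1 / (1 + [H⁺]/K1 + K2/[H⁺]) = 1 / (1 + 10^-2.25 + 10^-0.93)
   = 1 / (1 + 0.0056234 + 0.11749) = 1/1.1231 = 0.8904

α₁ = 0.890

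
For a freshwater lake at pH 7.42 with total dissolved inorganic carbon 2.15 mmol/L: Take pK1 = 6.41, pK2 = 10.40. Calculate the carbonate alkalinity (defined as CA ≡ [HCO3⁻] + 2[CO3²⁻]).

CA = 1.96 mmol/L

CA = [HCO3⁻] + 2[CO3²⁻] = (α₁ + 2α₂)·DIC
At pH 7.42: [H⁺]/K1 = 10^-1.01 = 0.097724, K2/[H⁺] = 10^-2.98 = 0.0010471
α₁ = 1/(1 + 0.097724 + 0.0010471) = 1/1.0988 = 0.9101; α₂ = α₁·K2/[H⁺] = 0.0009530
α₁ + 2α₂ = 0.9120
CA = 0.9120 × 2.15 = 1.96 mmol/L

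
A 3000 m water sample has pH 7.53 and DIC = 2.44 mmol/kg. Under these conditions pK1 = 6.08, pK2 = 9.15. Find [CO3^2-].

α₂ = 1 / (1 + [H⁺]/K2 + [H⁺]²/(K1K2)) = 1 / (1 + 10^+1.62 + 10^+0.17)
   = 1 / (1 + 41.687 + 1.4791) = 1/44.166 = 0.02264
[CO3²⁻] = α₂ × DIC = 0.02264 × 2.44 = 0.0552 mmol/kg

[CO3²⁻] = 0.0552 mmol/kg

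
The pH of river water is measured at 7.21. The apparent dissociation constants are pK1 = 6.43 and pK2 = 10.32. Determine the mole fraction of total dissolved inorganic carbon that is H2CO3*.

α₀ = 0.142

α₀ = 1 / (1 + K1/[H⁺] + K1K2/[H⁺]²) = 1 / (1 + 10^+0.78 + 10^-2.33)
   = 1 / (1 + 6.0256 + 0.0046774) = 1/7.0303 = 0.1422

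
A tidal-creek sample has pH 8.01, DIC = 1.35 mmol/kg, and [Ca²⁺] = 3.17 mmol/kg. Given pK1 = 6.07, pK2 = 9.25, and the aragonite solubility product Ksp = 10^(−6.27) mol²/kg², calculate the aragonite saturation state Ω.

Ω = 0.429

α₂ = 1 / (1 + [H⁺]/K2 + [H⁺]²/(K1K2)) = 1 / (1 + 10^+1.24 + 10^-0.70)
   = 1 / (1 + 17.378 + 0.19953) = 1/18.578 = 0.05383
[CO3²⁻] = α₂ × DIC = 0.05383 × 1.35 = 0.07267 mmol/kg
Ksp = 10^(−6.27) = 5.370×10^-7
Ω = [Ca²⁺][CO3²⁻]/Ksp = (3.17×10^-3)(7.267×10^-5) / 5.370×10^-7 = 0.429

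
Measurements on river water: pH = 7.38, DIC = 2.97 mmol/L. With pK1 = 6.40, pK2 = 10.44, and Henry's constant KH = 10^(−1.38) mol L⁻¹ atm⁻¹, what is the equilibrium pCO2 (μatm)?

α₀ = 1 / (1 + K1/[H⁺] + K1K2/[H⁺]²) = 1 / (1 + 10^+0.98 + 10^-2.08)
   = 1 / (1 + 9.5499 + 0.0083176) = 1/10.558 = 0.09471
[CO2*] = α₀ × DIC = 0.09471 × 2.97 = 0.2813 mmol/L
pCO2 = [CO2*]/KH = 2.813×10^-4 / 4.169×10^-2 = 6750 μatm

pCO2 = 6750 μatm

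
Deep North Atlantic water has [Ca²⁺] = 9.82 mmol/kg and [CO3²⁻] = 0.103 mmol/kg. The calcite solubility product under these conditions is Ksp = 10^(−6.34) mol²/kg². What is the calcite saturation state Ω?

Ksp = 10^(−6.34) = 4.571×10^-7
Ω = [Ca²⁺][CO3²⁻]/Ksp = (9.82×10^-3)(0.103×10^-3) / 4.571×10^-7 = 2.21

Ω = 2.21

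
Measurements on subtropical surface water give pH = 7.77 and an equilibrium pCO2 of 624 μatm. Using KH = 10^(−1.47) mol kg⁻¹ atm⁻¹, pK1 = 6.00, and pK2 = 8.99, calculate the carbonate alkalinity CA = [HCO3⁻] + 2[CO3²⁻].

[CO2*] = KH · pCO2 = 10^(−1.47) × 624×10^-6 = 2.114×10^-5 mol/kg
α₀ = 1/(1 + K1/[H⁺] + K1K2/[H⁺]²) = 1/(1 + 10^+1.77 + 10^+0.55) = 0.01576
DIC = [CO2*]/α₀ = 2.114×10^-5 / 0.01576 = 1.341 mmol/kg
CA = (α₁ + 2α₂)·DIC = (0.9283 + 2×0.05594) × 1.341 = 1.40 mmol/kg

CA = 1.40 mmol/kg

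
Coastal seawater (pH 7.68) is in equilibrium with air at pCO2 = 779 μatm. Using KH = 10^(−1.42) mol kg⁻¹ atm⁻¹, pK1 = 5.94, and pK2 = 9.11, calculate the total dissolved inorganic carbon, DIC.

[CO2*] = KH · pCO2 = 10^(−1.42) × 779×10^-6 = 2.962×10^-5 mol/kg
α₀ = 1/(1 + K1/[H⁺] + K1K2/[H⁺]²) = 1/(1 + 10^+1.74 + 10^+0.31) = 0.01724
DIC = [CO2*]/α₀ = 2.962×10^-5 / 0.01724 = 1.72 mmol/kg

DIC = 1.72 mmol/kg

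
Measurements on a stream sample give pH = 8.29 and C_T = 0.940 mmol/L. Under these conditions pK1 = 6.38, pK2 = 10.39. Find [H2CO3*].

α₀ = 1 / (1 + K1/[H⁺] + K1K2/[H⁺]²) = 1 / (1 + 10^+1.91 + 10^-0.19)
   = 1 / (1 + 81.283 + 0.64565) = 1/82.929 = 0.01206
[CO2*] = α₀ × DIC = 0.01206 × 0.940 = 0.0113 mmol/L = 11.3 μmol/L

[CO2*] = 11.3 μmol/L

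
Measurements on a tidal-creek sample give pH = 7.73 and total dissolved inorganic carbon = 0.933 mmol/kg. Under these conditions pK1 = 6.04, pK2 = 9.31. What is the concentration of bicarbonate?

α₁ = 1 / (1 + [H⁺]/K1 + K2/[H⁺]) = 1 / (1 + 10^-1.69 + 10^-1.58)
   = 1 / (1 + 0.020417 + 0.026303) = 1/1.0467 = 0.9554
[HCO3⁻] = α₁ × DIC = 0.9554 × 0.933 = 0.891 mmol/kg

[HCO3⁻] = 0.891 mmol/kg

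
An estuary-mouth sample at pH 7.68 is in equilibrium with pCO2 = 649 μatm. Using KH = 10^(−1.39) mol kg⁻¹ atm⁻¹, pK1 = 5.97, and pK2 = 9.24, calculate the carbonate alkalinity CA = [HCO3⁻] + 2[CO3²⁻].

CA = 1.43 mmol/kg

[CO2*] = KH · pCO2 = 10^(−1.39) × 649×10^-6 = 2.644×10^-5 mol/kg
α₀ = 1/(1 + K1/[H⁺] + K1K2/[H⁺]²) = 1/(1 + 10^+1.71 + 10^+0.15) = 0.01862
DIC = [CO2*]/α₀ = 2.644×10^-5 / 0.01862 = 1.420 mmol/kg
CA = (α₁ + 2α₂)·DIC = (0.9551 + 2×0.02630) × 1.420 = 1.43 mmol/kg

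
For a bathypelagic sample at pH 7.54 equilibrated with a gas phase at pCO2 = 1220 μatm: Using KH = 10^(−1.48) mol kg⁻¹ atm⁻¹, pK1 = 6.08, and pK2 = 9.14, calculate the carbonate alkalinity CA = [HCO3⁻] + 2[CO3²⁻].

[CO2*] = KH · pCO2 = 10^(−1.48) × 1220×10^-6 = 4.040×10^-5 mol/kg
α₀ = 1/(1 + K1/[H⁺] + K1K2/[H⁺]²) = 1/(1 + 10^+1.46 + 10^-0.14) = 0.03272
DIC = [CO2*]/α₀ = 4.040×10^-5 / 0.03272 = 1.235 mmol/kg
CA = (α₁ + 2α₂)·DIC = (0.9436 + 2×0.02370) × 1.235 = 1.22 mmol/kg

CA = 1.22 mmol/kg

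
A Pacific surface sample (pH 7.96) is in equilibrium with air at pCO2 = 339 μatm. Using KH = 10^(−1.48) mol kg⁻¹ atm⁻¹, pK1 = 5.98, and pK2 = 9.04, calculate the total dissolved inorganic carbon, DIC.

DIC = 1.17 mmol/kg

[CO2*] = KH · pCO2 = 10^(−1.48) × 339×10^-6 = 1.123×10^-5 mol/kg
α₀ = 1/(1 + K1/[H⁺] + K1K2/[H⁺]²) = 1/(1 + 10^+1.98 + 10^+0.90) = 0.009575
DIC = [CO2*]/α₀ = 1.123×10^-5 / 0.009575 = 1.17 mmol/kg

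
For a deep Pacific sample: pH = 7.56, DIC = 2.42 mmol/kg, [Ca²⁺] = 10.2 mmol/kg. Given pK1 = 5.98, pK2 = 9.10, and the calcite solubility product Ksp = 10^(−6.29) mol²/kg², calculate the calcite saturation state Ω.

Ω = 1.32

α₂ = 1 / (1 + [H⁺]/K2 + [H⁺]²/(K1K2)) = 1 / (1 + 10^+1.54 + 10^-0.04)
   = 1 / (1 + 34.674 + 0.91201) = 1/36.586 = 0.02733
[CO3²⁻] = α₂ × DIC = 0.02733 × 2.42 = 0.06615 mmol/kg
Ksp = 10^(−6.29) = 5.129×10^-7
Ω = [Ca²⁺][CO3²⁻]/Ksp = (10.2×10^-3)(6.615×10^-5) / 5.129×10^-7 = 1.32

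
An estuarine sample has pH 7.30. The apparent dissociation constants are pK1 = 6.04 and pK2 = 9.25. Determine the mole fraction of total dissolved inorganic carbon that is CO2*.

α₀ = 1 / (1 + K1/[H⁺] + K1K2/[H⁺]²) = 1 / (1 + 10^+1.26 + 10^-0.69)
   = 1 / (1 + 18.197 + 0.20417) = 1/19.401 = 0.05154

α₀ = 0.0515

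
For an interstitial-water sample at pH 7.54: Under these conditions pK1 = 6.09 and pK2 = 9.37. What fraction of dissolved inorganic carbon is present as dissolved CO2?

α₀ = 1 / (1 + K1/[H⁺] + K1K2/[H⁺]²) = 1 / (1 + 10^+1.45 + 10^-0.38)
   = 1 / (1 + 28.184 + 0.41687) = 1/29.601 = 0.03378

α₀ = 0.0338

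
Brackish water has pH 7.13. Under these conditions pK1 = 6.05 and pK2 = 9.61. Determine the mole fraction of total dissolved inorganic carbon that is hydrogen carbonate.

α₁ = 1 / (1 + [H⁺]/K1 + K2/[H⁺]) = 1 / (1 + 10^-1.08 + 10^-2.48)
   = 1 / (1 + 0.083176 + 0.0033113) = 1/1.0865 = 0.9204

α₁ = 0.920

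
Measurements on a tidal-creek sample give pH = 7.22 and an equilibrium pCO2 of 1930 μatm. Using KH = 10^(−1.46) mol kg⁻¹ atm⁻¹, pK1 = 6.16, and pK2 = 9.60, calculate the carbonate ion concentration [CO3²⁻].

[CO3²⁻] = 3.20 μmol/kg

[CO2*] = KH · pCO2 = 10^(−1.46) × 1930×10^-6 = 6.692×10^-5 mol/kg
α₀ = 1/(1 + K1/[H⁺] + K1K2/[H⁺]²) = 1/(1 + 10^+1.06 + 10^-1.32) = 0.07981
DIC = [CO2*]/α₀ = 6.692×10^-5 / 0.07981 = 0.8385 mmol/kg
[CO3²⁻] = α₂·DIC; α₂ = 0.003820, so [CO3²⁻] = 0.003820 × 0.8385 = 0.00320 mmol/kg = 3.20 μmol/kg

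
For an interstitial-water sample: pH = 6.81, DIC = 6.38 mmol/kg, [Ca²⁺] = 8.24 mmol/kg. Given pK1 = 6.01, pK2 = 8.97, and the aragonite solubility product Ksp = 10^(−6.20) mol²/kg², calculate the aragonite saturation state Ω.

Ω = 0.495

α₂ = 1 / (1 + [H⁺]/K2 + [H⁺]²/(K1K2)) = 1 / (1 + 10^+2.16 + 10^+1.36)
   = 1 / (1 + 144.54 + 22.909) = 1/168.45 = 0.005936
[CO3²⁻] = α₂ × DIC = 0.005936 × 6.38 = 0.03787 mmol/kg
Ksp = 10^(−6.20) = 6.310×10^-7
Ω = [Ca²⁺][CO3²⁻]/Ksp = (8.24×10^-3)(3.787×10^-5) / 6.310×10^-7 = 0.495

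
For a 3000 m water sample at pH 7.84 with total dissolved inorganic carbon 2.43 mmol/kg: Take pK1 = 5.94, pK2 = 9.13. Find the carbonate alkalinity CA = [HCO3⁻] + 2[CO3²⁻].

CA = 2.52 mmol/kg

CA = [HCO3⁻] + 2[CO3²⁻] = (α₁ + 2α₂)·DIC
At pH 7.84: [H⁺]/K1 = 10^-1.90 = 0.012589, K2/[H⁺] = 10^-1.29 = 0.051286
α₁ = 1/(1 + 0.012589 + 0.051286) = 1/1.0639 = 0.9400; α₂ = α₁·K2/[H⁺] = 0.04821
α₁ + 2α₂ = 1.0364
CA = 1.0364 × 2.43 = 2.52 mmol/kg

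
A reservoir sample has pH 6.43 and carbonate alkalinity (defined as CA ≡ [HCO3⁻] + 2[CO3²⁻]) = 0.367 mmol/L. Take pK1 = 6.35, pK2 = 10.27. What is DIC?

DIC = 0.672 mmol/L

CA = [HCO3⁻] + 2[CO3²⁻] = (α₁ + 2α₂)·DIC
At pH 6.43: [H⁺]/K1 = 10^-0.08 = 0.83176, K2/[H⁺] = 10^-3.84 = 0.00014454
α₁ = 1/(1 + 0.83176 + 0.00014454) = 1/1.8319 = 0.5459; α₂ = α₁·K2/[H⁺] = 7.890×10^-5
α₁ + 2α₂ = 0.5460
DIC = CA / (α₁ + 2α₂) = 0.367 / 0.5460 = 0.672 mmol/L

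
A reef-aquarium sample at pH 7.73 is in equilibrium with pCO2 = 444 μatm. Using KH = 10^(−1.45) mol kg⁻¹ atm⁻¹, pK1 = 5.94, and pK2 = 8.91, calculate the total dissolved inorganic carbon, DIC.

[CO2*] = KH · pCO2 = 10^(−1.45) × 444×10^-6 = 1.575×10^-5 mol/kg
α₀ = 1/(1 + K1/[H⁺] + K1K2/[H⁺]²) = 1/(1 + 10^+1.79 + 10^+0.61) = 0.01499
DIC = [CO2*]/α₀ = 1.575×10^-5 / 0.01499 = 1.05 mmol/kg

DIC = 1.05 mmol/kg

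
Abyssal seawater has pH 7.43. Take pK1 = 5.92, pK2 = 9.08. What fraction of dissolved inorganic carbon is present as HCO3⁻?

α₁ = 1 / (1 + [H⁺]/K1 + K2/[H⁺]) = 1 / (1 + 10^-1.51 + 10^-1.65)
   = 1 / (1 + 0.030903 + 0.022387) = 1/1.0533 = 0.9494

α₁ = 0.949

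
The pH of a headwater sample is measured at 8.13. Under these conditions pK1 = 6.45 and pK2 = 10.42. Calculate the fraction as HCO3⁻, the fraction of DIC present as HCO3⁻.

α₁ = 1 / (1 + [H⁺]/K1 + K2/[H⁺]) = 1 / (1 + 10^-1.68 + 10^-2.29)
   = 1 / (1 + 0.020893 + 0.0051286) = 1/1.0260 = 0.9746

α₁ = 0.975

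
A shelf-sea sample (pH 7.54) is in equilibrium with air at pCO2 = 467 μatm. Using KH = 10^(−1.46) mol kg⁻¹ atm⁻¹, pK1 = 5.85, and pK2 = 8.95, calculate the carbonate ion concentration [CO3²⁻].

[CO2*] = KH · pCO2 = 10^(−1.46) × 467×10^-6 = 1.619×10^-5 mol/kg
α₀ = 1/(1 + K1/[H⁺] + K1K2/[H⁺]²) = 1/(1 + 10^+1.69 + 10^+0.28) = 0.01927
DIC = [CO2*]/α₀ = 1.619×10^-5 / 0.01927 = 0.8401 mmol/kg
[CO3²⁻] = α₂·DIC; α₂ = 0.03673, so [CO3²⁻] = 0.03673 × 0.8401 = 0.0309 mmol/kg

[CO3²⁻] = 0.0309 mmol/kg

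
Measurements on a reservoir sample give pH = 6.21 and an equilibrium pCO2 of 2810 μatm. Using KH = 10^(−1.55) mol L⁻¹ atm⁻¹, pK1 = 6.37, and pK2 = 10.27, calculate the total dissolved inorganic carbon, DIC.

[CO2*] = KH · pCO2 = 10^(−1.55) × 2810×10^-6 = 7.920×10^-5 mol/L
α₀ = 1/(1 + K1/[H⁺] + K1K2/[H⁺]²) = 1/(1 + 10^-0.16 + 10^-4.22) = 0.5911
DIC = [CO2*]/α₀ = 7.920×10^-5 / 0.5911 = 0.134 mmol/L

DIC = 0.134 mmol/L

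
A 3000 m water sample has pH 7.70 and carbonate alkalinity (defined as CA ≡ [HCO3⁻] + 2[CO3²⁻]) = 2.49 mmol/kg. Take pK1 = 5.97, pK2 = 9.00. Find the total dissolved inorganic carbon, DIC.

CA = [HCO3⁻] + 2[CO3²⁻] = (α₁ + 2α₂)·DIC
At pH 7.70: [H⁺]/K1 = 10^-1.73 = 0.018621, K2/[H⁺] = 10^-1.30 = 0.050119
α₁ = 1/(1 + 0.018621 + 0.050119) = 1/1.0687 = 0.9357; α₂ = α₁·K2/[H⁺] = 0.04690
α₁ + 2α₂ = 1.0295
DIC = CA / (α₁ + 2α₂) = 2.49 / 1.0295 = 2.42 mmol/kg

DIC = 2.42 mmol/kg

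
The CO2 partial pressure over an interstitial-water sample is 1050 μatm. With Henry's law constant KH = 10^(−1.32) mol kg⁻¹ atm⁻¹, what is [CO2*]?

KH = 10^(−1.32) = 4.786×10^-2 mol kg⁻¹ atm⁻¹
[CO2*] = KH · pCO2 = 4.786×10^-2 × 1050×10^-6 atm = 5.03×10^-5 mol/kg

[CO2*] = 50.3 μmol/kg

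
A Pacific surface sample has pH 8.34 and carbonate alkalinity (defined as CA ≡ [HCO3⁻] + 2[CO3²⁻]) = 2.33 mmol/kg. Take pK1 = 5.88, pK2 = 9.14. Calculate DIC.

DIC = 2.06 mmol/kg

CA = [HCO3⁻] + 2[CO3²⁻] = (α₁ + 2α₂)·DIC
At pH 8.34: [H⁺]/K1 = 10^-2.46 = 0.0034674, K2/[H⁺] = 10^-0.80 = 0.15849
α₁ = 1/(1 + 0.0034674 + 0.15849) = 1/1.1620 = 0.8606; α₂ = α₁·K2/[H⁺] = 0.1364
α₁ + 2α₂ = 1.1334
DIC = CA / (α₁ + 2α₂) = 2.33 / 1.1334 = 2.06 mmol/kg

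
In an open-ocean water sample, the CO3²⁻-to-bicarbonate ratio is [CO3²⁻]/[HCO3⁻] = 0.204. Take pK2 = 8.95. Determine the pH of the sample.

pH = 8.26

From K2 = [H⁺][CO3²⁻]/[HCO3⁻]:  pH = pK2 + log₁₀([CO3²⁻]/[HCO3⁻])
log₁₀(0.204) = -0.690
pH = 8.95 + (-0.690) = 8.26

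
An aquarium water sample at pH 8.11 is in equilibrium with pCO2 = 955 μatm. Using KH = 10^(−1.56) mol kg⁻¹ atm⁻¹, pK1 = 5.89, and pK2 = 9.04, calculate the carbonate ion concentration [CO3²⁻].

[CO2*] = KH · pCO2 = 10^(−1.56) × 955×10^-6 = 2.630×10^-5 mol/kg
α₀ = 1/(1 + K1/[H⁺] + K1K2/[H⁺]²) = 1/(1 + 10^+2.22 + 10^+1.29) = 0.005363
DIC = [CO2*]/α₀ = 2.630×10^-5 / 0.005363 = 4.904 mmol/kg
[CO3²⁻] = α₂·DIC; α₂ = 0.1046, so [CO3²⁻] = 0.1046 × 4.904 = 0.513 mmol/kg

[CO3²⁻] = 0.513 mmol/kg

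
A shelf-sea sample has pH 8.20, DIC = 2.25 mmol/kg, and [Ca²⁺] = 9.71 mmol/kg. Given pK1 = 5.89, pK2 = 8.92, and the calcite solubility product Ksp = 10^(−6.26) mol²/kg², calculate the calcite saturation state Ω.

α₂ = 1 / (1 + [H⁺]/K2 + [H⁺]²/(K1K2)) = 1 / (1 + 10^+0.72 + 10^-1.59)
   = 1 / (1 + 5.2481 + 0.025704) = 1/6.2738 = 0.1594
[CO3²⁻] = α₂ × DIC = 0.1594 × 2.25 = 0.3586 mmol/kg
Ksp = 10^(−6.26) = 5.495×10^-7
Ω = [Ca²⁺][CO3²⁻]/Ksp = (9.71×10^-3)(3.586×10^-4) / 5.495×10^-7 = 6.34

Ω = 6.34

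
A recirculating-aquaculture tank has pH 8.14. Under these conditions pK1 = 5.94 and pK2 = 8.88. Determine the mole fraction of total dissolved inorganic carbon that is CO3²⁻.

α₂ = 1 / (1 + [H⁺]/K2 + [H⁺]²/(K1K2)) = 1 / (1 + 10^+0.74 + 10^-1.46)
   = 1 / (1 + 5.4954 + 0.034674) = 1/6.5301 = 0.1531

α₂ = 0.153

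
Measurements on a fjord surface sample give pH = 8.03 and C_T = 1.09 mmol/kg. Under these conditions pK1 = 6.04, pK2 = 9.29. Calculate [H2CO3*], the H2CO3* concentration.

α₀ = 1 / (1 + K1/[H⁺] + K1K2/[H⁺]²) = 1 / (1 + 10^+1.99 + 10^+0.73)
   = 1 / (1 + 97.724 + 5.3703) = 1/104.09 = 0.009607
[CO2*] = α₀ × DIC = 0.009607 × 1.09 = 0.0105 mmol/kg = 10.5 μmol/kg

[CO2*] = 10.5 μmol/kg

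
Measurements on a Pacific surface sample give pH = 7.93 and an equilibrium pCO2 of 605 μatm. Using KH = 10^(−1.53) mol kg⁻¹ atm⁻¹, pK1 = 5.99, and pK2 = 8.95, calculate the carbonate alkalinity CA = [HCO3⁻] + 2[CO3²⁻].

[CO2*] = KH · pCO2 = 10^(−1.53) × 605×10^-6 = 1.785×10^-5 mol/kg
α₀ = 1/(1 + K1/[H⁺] + K1K2/[H⁺]²) = 1/(1 + 10^+1.94 + 10^+0.92) = 0.01037
DIC = [CO2*]/α₀ = 1.785×10^-5 / 0.01037 = 1.721 mmol/kg
CA = (α₁ + 2α₂)·DIC = (0.9034 + 2×0.08627) × 1.721 = 1.85 mmol/kg

CA = 1.85 mmol/kg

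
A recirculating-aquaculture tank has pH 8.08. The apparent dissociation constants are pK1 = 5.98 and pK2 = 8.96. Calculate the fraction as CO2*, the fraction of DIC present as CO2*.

α₀ = 0.00697

α₀ = 1 / (1 + K1/[H⁺] + K1K2/[H⁺]²) = 1 / (1 + 10^+2.10 + 10^+1.22)
   = 1 / (1 + 125.89 + 16.596) = 1/143.49 = 0.006969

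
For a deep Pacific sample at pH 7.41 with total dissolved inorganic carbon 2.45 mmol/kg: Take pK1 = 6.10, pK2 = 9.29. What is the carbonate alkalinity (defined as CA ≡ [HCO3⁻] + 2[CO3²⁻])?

CA = 2.37 mmol/kg

CA = [HCO3⁻] + 2[CO3²⁻] = (α₁ + 2α₂)·DIC
At pH 7.41: [H⁺]/K1 = 10^-1.31 = 0.048978, K2/[H⁺] = 10^-1.88 = 0.013183
α₁ = 1/(1 + 0.048978 + 0.013183) = 1/1.0622 = 0.9415; α₂ = α₁·K2/[H⁺] = 0.01241
α₁ + 2α₂ = 0.9663
CA = 0.9663 × 2.45 = 2.37 mmol/kg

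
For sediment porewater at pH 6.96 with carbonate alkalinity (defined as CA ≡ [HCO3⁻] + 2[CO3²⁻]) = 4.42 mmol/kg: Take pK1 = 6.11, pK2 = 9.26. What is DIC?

DIC = 5.02 mmol/kg

CA = [HCO3⁻] + 2[CO3²⁻] = (α₁ + 2α₂)·DIC
At pH 6.96: [H⁺]/K1 = 10^-0.85 = 0.14125, K2/[H⁺] = 10^-2.30 = 0.0050119
α₁ = 1/(1 + 0.14125 + 0.0050119) = 1/1.1463 = 0.8724; α₂ = α₁·K2/[H⁺] = 0.004372
α₁ + 2α₂ = 0.8811
DIC = CA / (α₁ + 2α₂) = 4.42 / 0.8811 = 5.02 mmol/kg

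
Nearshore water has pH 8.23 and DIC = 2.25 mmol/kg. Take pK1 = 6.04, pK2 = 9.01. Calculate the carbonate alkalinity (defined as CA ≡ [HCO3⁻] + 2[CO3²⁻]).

CA = [HCO3⁻] + 2[CO3²⁻] = (α₁ + 2α₂)·DIC
At pH 8.23: [H⁺]/K1 = 10^-2.19 = 0.0064565, K2/[H⁺] = 10^-0.78 = 0.16596
α₁ = 1/(1 + 0.0064565 + 0.16596) = 1/1.1724 = 0.8529; α₂ = α₁·K2/[H⁺] = 0.1416
α₁ + 2α₂ = 1.1360
CA = 1.1360 × 2.25 = 2.56 mmol/kg

CA = 2.56 mmol/kg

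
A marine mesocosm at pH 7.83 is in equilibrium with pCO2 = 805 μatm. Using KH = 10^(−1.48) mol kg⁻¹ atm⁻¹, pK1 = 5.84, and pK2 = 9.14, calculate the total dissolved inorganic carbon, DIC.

[CO2*] = KH · pCO2 = 10^(−1.48) × 805×10^-6 = 2.666×10^-5 mol/kg
α₀ = 1/(1 + K1/[H⁺] + K1K2/[H⁺]²) = 1/(1 + 10^+1.99 + 10^+0.68) = 0.009661
DIC = [CO2*]/α₀ = 2.666×10^-5 / 0.009661 = 2.76 mmol/kg

DIC = 2.76 mmol/kg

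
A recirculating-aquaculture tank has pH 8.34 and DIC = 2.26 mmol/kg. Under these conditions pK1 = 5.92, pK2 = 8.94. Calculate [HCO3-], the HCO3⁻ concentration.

α₁ = 1 / (1 + [H⁺]/K1 + K2/[H⁺]) = 1 / (1 + 10^-2.42 + 10^-0.60)
   = 1 / (1 + 0.0038019 + 0.25119) = 1/1.2550 = 0.7968
[HCO3⁻] = α₁ × DIC = 0.7968 × 2.26 = 1.80 mmol/kg

[HCO3⁻] = 1.80 mmol/kg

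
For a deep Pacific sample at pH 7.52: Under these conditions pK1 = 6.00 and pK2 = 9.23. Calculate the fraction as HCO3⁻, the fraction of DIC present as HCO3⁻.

α₁ = 1 / (1 + [H⁺]/K1 + K2/[H⁺]) = 1 / (1 + 10^-1.52 + 10^-1.71)
   = 1 / (1 + 0.030200 + 0.019498) = 1/1.0497 = 0.9527

α₁ = 0.953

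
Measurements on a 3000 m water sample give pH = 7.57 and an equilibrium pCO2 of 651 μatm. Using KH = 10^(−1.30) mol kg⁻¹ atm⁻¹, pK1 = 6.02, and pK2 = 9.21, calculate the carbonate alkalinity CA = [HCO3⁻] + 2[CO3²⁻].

[CO2*] = KH · pCO2 = 10^(−1.30) × 651×10^-6 = 3.263×10^-5 mol/kg
α₀ = 1/(1 + K1/[H⁺] + K1K2/[H⁺]²) = 1/(1 + 10^+1.55 + 10^-0.09) = 0.02681
DIC = [CO2*]/α₀ = 3.263×10^-5 / 0.02681 = 1.217 mmol/kg
CA = (α₁ + 2α₂)·DIC = (0.9514 + 2×0.02180) × 1.217 = 1.21 mmol/kg

CA = 1.21 mmol/kg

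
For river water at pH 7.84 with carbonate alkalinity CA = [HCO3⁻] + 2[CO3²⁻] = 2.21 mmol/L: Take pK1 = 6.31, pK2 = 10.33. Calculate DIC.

DIC = 2.27 mmol/L

CA = [HCO3⁻] + 2[CO3²⁻] = (α₁ + 2α₂)·DIC
At pH 7.84: [H⁺]/K1 = 10^-1.53 = 0.029512, K2/[H⁺] = 10^-2.49 = 0.0032359
α₁ = 1/(1 + 0.029512 + 0.0032359) = 1/1.0327 = 0.9683; α₂ = α₁·K2/[H⁺] = 0.003133
α₁ + 2α₂ = 0.9746
DIC = CA / (α₁ + 2α₂) = 2.21 / 0.9746 = 2.27 mmol/L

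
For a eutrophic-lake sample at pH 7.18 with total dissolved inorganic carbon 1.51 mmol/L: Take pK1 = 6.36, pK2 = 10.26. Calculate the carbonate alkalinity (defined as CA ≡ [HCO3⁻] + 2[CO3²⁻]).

CA = 1.31 mmol/L

CA = [HCO3⁻] + 2[CO3²⁻] = (α₁ + 2α₂)·DIC
At pH 7.18: [H⁺]/K1 = 10^-0.82 = 0.15136, K2/[H⁺] = 10^-3.08 = 0.00083176
α₁ = 1/(1 + 0.15136 + 0.00083176) = 1/1.1522 = 0.8679; α₂ = α₁·K2/[H⁺] = 0.0007219
α₁ + 2α₂ = 0.8694
CA = 0.8694 × 1.51 = 1.31 mmol/L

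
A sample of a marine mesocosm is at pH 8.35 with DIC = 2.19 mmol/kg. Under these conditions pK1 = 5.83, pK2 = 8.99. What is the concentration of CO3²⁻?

[CO3²⁻] = 0.407 mmol/kg

α₂ = 1 / (1 + [H⁺]/K2 + [H⁺]²/(K1K2)) = 1 / (1 + 10^+0.64 + 10^-1.88)
   = 1 / (1 + 4.3652 + 0.013183) = 1/5.3783 = 0.1859
[CO3²⁻] = α₂ × DIC = 0.1859 × 2.19 = 0.407 mmol/kg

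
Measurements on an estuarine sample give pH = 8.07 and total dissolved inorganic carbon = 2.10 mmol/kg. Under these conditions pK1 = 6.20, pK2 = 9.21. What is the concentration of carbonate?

[CO3²⁻] = 0.140 mmol/kg

α₂ = 1 / (1 + [H⁺]/K2 + [H⁺]²/(K1K2)) = 1 / (1 + 10^+1.14 + 10^-0.73)
   = 1 / (1 + 13.804 + 0.18621) = 1/14.990 = 0.06671
[CO3²⁻] = α₂ × DIC = 0.06671 × 2.10 = 0.140 mmol/kg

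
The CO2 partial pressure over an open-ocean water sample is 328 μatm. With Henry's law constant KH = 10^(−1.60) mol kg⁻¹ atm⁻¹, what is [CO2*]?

KH = 10^(−1.60) = 2.512×10^-2 mol kg⁻¹ atm⁻¹
[CO2*] = KH · pCO2 = 2.512×10^-2 × 328×10^-6 atm = 8.24×10^-6 mol/kg

[CO2*] = 8.24 μmol/kg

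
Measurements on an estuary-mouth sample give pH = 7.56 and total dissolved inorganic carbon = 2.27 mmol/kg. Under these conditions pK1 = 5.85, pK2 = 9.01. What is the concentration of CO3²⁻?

[CO3²⁻] = 0.0763 mmol/kg

α₂ = 1 / (1 + [H⁺]/K2 + [H⁺]²/(K1K2)) = 1 / (1 + 10^+1.45 + 10^-0.26)
   = 1 / (1 + 28.184 + 0.54954) = 1/29.733 = 0.03363
[CO3²⁻] = α₂ × DIC = 0.03363 × 2.27 = 0.0763 mmol/kg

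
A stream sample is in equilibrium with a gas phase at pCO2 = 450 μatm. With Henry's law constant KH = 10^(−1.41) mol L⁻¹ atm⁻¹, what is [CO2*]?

KH = 10^(−1.41) = 3.890×10^-2 mol L⁻¹ atm⁻¹
[CO2*] = KH · pCO2 = 3.890×10^-2 × 450×10^-6 atm = 1.75×10^-5 mol/L

[CO2*] = 17.5 μmol/L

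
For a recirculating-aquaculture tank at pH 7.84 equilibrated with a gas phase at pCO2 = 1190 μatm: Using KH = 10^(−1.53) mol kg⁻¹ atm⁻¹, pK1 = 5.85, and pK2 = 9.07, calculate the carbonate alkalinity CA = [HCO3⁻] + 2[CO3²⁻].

[CO2*] = KH · pCO2 = 10^(−1.53) × 1190×10^-6 = 3.512×10^-5 mol/kg
α₀ = 1/(1 + K1/[H⁺] + K1K2/[H⁺]²) = 1/(1 + 10^+1.99 + 10^+0.76) = 0.009571
DIC = [CO2*]/α₀ = 3.512×10^-5 / 0.009571 = 3.669 mmol/kg
CA = (α₁ + 2α₂)·DIC = (0.9354 + 2×0.05508) × 3.669 = 3.84 mmol/kg

CA = 3.84 mmol/kg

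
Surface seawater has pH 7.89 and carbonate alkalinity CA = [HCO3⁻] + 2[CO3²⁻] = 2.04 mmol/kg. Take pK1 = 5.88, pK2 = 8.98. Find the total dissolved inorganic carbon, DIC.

CA = [HCO3⁻] + 2[CO3²⁻] = (α₁ + 2α₂)·DIC
At pH 7.89: [H⁺]/K1 = 10^-2.01 = 0.0097724, K2/[H⁺] = 10^-1.09 = 0.081283
α₁ = 1/(1 + 0.0097724 + 0.081283) = 1/1.0911 = 0.9165; α₂ = α₁·K2/[H⁺] = 0.07450
α₁ + 2α₂ = 1.0655
DIC = CA / (α₁ + 2α₂) = 2.04 / 1.0655 = 1.91 mmol/kg

DIC = 1.91 mmol/kg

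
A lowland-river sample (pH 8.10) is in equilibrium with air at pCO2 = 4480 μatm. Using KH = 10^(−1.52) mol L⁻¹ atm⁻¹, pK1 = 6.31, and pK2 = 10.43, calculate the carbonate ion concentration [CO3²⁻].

[CO2*] = KH · pCO2 = 10^(−1.52) × 4480×10^-6 = 1.353×10^-4 mol/L
α₀ = 1/(1 + K1/[H⁺] + K1K2/[H⁺]²) = 1/(1 + 10^+1.79 + 10^-0.54) = 0.01589
DIC = [CO2*]/α₀ = 1.353×10^-4 / 0.01589 = 8.516 mmol/L
[CO3²⁻] = α₂·DIC; α₂ = 0.004582, so [CO3²⁻] = 0.004582 × 8.516 = 0.0390 mmol/L

[CO3²⁻] = 0.0390 mmol/L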